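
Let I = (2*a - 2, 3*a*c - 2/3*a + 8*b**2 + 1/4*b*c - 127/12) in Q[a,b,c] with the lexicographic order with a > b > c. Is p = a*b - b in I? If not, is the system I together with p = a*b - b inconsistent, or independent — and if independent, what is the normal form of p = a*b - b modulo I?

First compute the reduced Gröbner basis of I by Buchberger's algorithm.
f_1 = 2*a - 2, LT = a.
f_2 = 3*a*c - 2/3*a + 8*b**2 + 1/4*b*c - 127/12, LT = a*c.

S(f_1,f_2): lcm = a*c. S = 2/9*a - 8/3*b**2 - 1/12*b*c - c + 127/36.
  leading term a: subtract (1/9)·f_1 from 2/9*a - 8/3*b**2 - 1/12*b*c - c + 127/36 → -8/3*b**2 - 1/12*b*c - c + 15/4
  leading term b**2: no divisor's leading term divides it; move -8/3*b**2 to the remainder.
  leading term b*c: no divisor's leading term divides it; move -1/12*b*c to the remainder.
  leading term c: no divisor's leading term divides it; move -c to the remainder.
  leading term 1: no divisor's leading term divides it; move 15/4 to the remainder.
  remainder -8/3*b**2 - 1/12*b*c - c + 15/4 ≠ 0; add h_3 = -8/3*b**2 - 1/12*b*c - c + 15/4 to the basis.

The other S-polynomials (S(f_1,h_3), S(f_2,h_3)) all reduce to 0 modulo the current basis, so we have a Gröbner basis.
Inter-reduce: drop elements whose leading term is divisible by another's, tail-reduce, and make monic.
Reduced Gröbner basis: {a - 1, b**2 + 1/32*b*c + 3/8*c - 45/32}.
Label its elements g_1 = a - 1, g_2 = b**2 + 1/32*b*c + 3/8*c - 45/32.

Reduce p = a*b - b modulo G:
  leading term a*b: subtract (b)·g_1 from a*b - b → 0
  normal form = 0.
Since the normal form is 0, p ∈ I.

a*b - b lies in I (it reduces to 0).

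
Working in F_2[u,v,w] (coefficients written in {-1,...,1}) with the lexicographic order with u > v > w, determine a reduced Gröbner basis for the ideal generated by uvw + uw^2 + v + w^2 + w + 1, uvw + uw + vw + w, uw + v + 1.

This is the nonlinear analogue of row-reducing a linear system.

f_1 = uvw + uw^2 + v + w^2 + w + 1, LT = uvw.
f_2 = uvw + uw + vw + w, LT = uvw.
f_3 = uw + v + 1, LT = uw.

S(f_1,f_2): lcm = uvw. S = uw^2 + uw + vw + v + w^2 + 1.
  leading term uw^2: subtract (w)·f_3 from uw^2 + uw + vw + v + w^2 + 1 → uw + v + w^2 + w + 1
  leading term uw: subtract (1)·f_3 from uw + v + w^2 + w + 1 → w^2 + w
  leading term w^2: no divisor's leading term divides it; move w^2 to the remainder.
  leading term w: no divisor's leading term divides it; move w to the remainder.
  remainder w^2 + w ≠ 0; add g_4 = w^2 + w to the basis.

S(f_1,f_3): lcm = uvw. S = uw^2 + v^2 + w^2 + w + 1.
  leading term uw^2: subtract (w)·f_3 from uw^2 + v^2 + w^2 + w + 1 → v^2 + vw + w^2 + 1
  leading term v^2: no divisor's leading term divides it; move v^2 to the remainder.
  leading term vw: no divisor's leading term divides it; move vw to the remainder.
  leading term w^2: subtract (1)·g_4 from w^2 + 1 → w + 1
  leading term w: no divisor's leading term divides it; move w to the remainder.
  leading term 1: no divisor's leading term divides it; move 1 to the remainder.
  remainder v^2 + vw + w + 1 ≠ 0; add g_5 = v^2 + vw + w + 1 to the basis.

S(f_1,g_4): lcm = uvw^2. S = uvw + uw^3 + vw + w^3 + w^2 + w.
  leading term uvw: subtract (1)·f_1 from uvw + uw^3 + vw + w^3 + w^2 + w → uw^3 + uw^2 + vw + v + w^3 + 1
  leading term uw^3: subtract (w^2)·f_3 from uw^3 + uw^2 + vw + v + w^3 + 1 → uw^2 + vw^2 + vw + v + w^3 + w^2 + 1
  leading term uw^2: subtract (w)·f_3 from uw^2 + vw^2 + vw + v + w^3 + w^2 + 1 → vw^2 + v + w^3 + w^2 + w + 1
  leading term vw^2: subtract (v)·g_4 from vw^2 + v + w^3 + w^2 + w + 1 → vw + v + w^3 + w^2 + w + 1
  leading term vw: no divisor's leading term divides it; move vw to the remainder.
  leading term v: no divisor's leading term divides it; move v to the remainder.
  leading term w^3: subtract (w)·g_4 from w^3 + w^2 + w + 1 → w + 1
  leading term w: no divisor's leading term divides it; move w to the remainder.
  leading term 1: no divisor's leading term divides it; move 1 to the remainder.
  remainder vw + v + w + 1 ≠ 0; add g_6 = vw + v + w + 1 to the basis.

S(f_1,g_6): lcm = uvw. S = uv + uw^2 + uw + u + v + w^2 + w + 1.
  leading term uv: no divisor's leading term divides it; move uv to the remainder.
  leading term uw^2: subtract (w)·f_3 from uw^2 + uw + u + v + w^2 + w + 1 → uw + u + vw + v + w^2 + 1
  leading term uw: subtract (1)·f_3 from uw + u + vw + v + w^2 + 1 → u + vw + w^2
  leading term u: no divisor's leading term divides it; move u to the remainder.
  leading term vw: subtract (1)·g_6 from vw + w^2 → v + w^2 + w + 1
  leading term v: no divisor's leading term divides it; move v to the remainder.
  leading term w^2: subtract (1)·g_4 from w^2 + w + 1 → 1
  leading term 1: no divisor's leading term divides it; move 1 to the remainder.
  remainder uv + u + v + 1 ≠ 0; add g_7 = uv + u + v + 1 to the basis.

The other S-polynomials (S(f_2,f_3), S(f_2,g_4), S(f_3,g_4), S(f_1,g_5), S(f_2,g_5), S(f_3,g_5), S(g_4,g_5), S(f_2,g_6), S(f_3,g_6), S(g_4,g_6), S(g_5,g_6), S(f_1,g_7), S(f_2,g_7), S(f_3,g_7), S(g_4,g_7), S(g_5,g_7), S(g_6,g_7)) all reduce to 0 modulo the current basis, so we have a Gröbner basis.
Inter-reduce: drop elements whose leading term is divisible by another's, tail-reduce, and make monic.

G = {uv + u + v + 1, uw + v + 1, v^2 + v, vw + v + w + 1, w^2 + w}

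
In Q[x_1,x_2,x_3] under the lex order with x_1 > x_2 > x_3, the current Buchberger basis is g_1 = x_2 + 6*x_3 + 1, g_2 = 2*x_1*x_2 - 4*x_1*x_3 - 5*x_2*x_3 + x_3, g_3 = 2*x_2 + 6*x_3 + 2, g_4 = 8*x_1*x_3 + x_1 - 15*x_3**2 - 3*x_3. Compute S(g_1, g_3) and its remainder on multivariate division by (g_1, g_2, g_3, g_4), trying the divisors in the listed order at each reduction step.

S(g_1, g_3) = 3*x_3; remainder on division = 3*x_3.

lcm(LM(g_1), LM(g_3)) = x_2.
S = (lcm/LT(g_1))·g_1 − (lcm/LT(g_3))·g_3 = 3*x_3.
Reduce S modulo (g_1, g_2, g_3, g_4) in that order:
  leading term x_3: no divisor's leading term divides it; move 3*x_3 to the remainder.
The remainder 3*x_3 is nonzero, so it would be added as the next basis element.
This is the inner loop of Buchberger's algorithm — each nonzero remainder becomes a new basis element.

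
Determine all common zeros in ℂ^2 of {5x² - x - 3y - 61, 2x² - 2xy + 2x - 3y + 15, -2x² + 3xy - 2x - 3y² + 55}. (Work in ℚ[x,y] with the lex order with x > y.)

Compute a lex Gröbner basis by Buchberger's algorithm.
f_1 = 5x² - x - 3y - 61, LT = x².
f_2 = 2x² - 2xy + 2x - 3y + 15, LT = x².
f_3 = -2x² + 3xy - 2x - 3y² + 55, LT = x².

S(f_1,f_2): lcm = x². S = xy - 6/5x + 9/10y - 197/10.
  leading term xy: no divisor's leading term divides it; move xy to the remainder.
  leading term x: no divisor's leading term divides it; move -6/5x to the remainder.
  leading term y: no divisor's leading term divides it; move 9/10y to the remainder.
  leading term 1: no divisor's leading term divides it; move -197/10 to the remainder.
  remainder xy - 6/5x + 9/10y - 197/10 ≠ 0; add h_4 = xy - 6/5x + 9/10y - 197/10 to the basis.

S(f_1,f_3): lcm = x². S = 3/2xy - 6/5x - 3/2y² - ⅗y + 153/10.
  leading term xy: subtract (3/2)·h_4 from 3/2xy - 6/5x - 3/2y² - ⅗y + 153/10 → ⅗x - 3/2y² - 39/20y + 897/20
  leading term x: no divisor's leading term divides it; move ⅗x to the remainder.
  leading term y²: no divisor's leading term divides it; move -3/2y² to the remainder.
  leading term y: no divisor's leading term divides it; move -39/20y to the remainder.
  leading term 1: no divisor's leading term divides it; move 897/20 to the remainder.
  remainder ⅗x - 3/2y² - 39/20y + 897/20 ≠ 0; add h_5 = ⅗x - 3/2y² - 39/20y + 897/20 to the basis.

S(f_1,h_4): lcm = x²y. S = 6/5x² - 11/10xy + 197/10x - ⅗y² - 61/5y.
  leading term x²: subtract (6/25)·f_1 from 6/5x² - 11/10xy + 197/10x - ⅗y² - 61/5y → -11/10xy + 997/50x - ⅗y² - 287/25y + 366/25
  leading term xy: subtract (-11/10)·h_4 from -11/10xy + 997/50x - ⅗y² - 287/25y + 366/25 → 931/50x - ⅗y² - 1049/100y - 703/100
  leading term x: subtract (931/30)·h_5 from 931/50x - ⅗y² - 1049/100y - 703/100 → 919/20y² + 2001/40y - 11191/8
  leading term y²: no divisor's leading term divides it; move 919/20y² to the remainder.
  leading term y: no divisor's leading term divides it; move 2001/40y to the remainder.
  leading term 1: no divisor's leading term divides it; move -11191/8 to the remainder.
  remainder 919/20y² + 2001/40y - 11191/8 ≠ 0; add h_6 = 919/20y² + 2001/40y - 11191/8 to the basis.

S(f_3,h_4): lcm = x²y. S = 6/5x² - 3/2xy² + 1/10xy + 197/10x + 3/2y³ - 55/2y.
  leading term x²: subtract (6/25)·f_1 from 6/5x² - 3/2xy² + 1/10xy + 197/10x + 3/2y³ - 55/2y → -3/2xy² + 1/10xy + 997/50x + 3/2y³ - 1339/50y + 366/25
  leading term xy²: subtract (-3/2y)·h_4 from -3/2xy² + 1/10xy + 997/50x + 3/2y³ - 1339/50y + 366/25 → -17/10xy + 997/50x + 3/2y³ + 27/20y² - 5633/100y + 366/25
  leading term xy: subtract (-17/10)·h_4 from -17/10xy + 997/50x + 3/2y³ + 27/20y² - 5633/100y + 366/25 → 179/10x + 3/2y³ + 27/20y² - 274/5y - 377/20
  leading term x: subtract (179/6)·h_5 from 179/10x + 3/2y³ + 27/20y² - 274/5y - 377/20 → 3/2y³ + 461/10y² + 27/8y - 10855/8
  leading term y³: subtract (30/919y)·h_6 from 3/2y³ + 461/10y² + 27/8y - 10855/8 → 817303/18380y² + 360543/7352y - 10855/8
  leading term y²: subtract (817303/844561)·h_6 from 817303/18380y² + 360543/7352y - 10855/8 → 10635891/16891220y - 10635891/3378244
  leading term y: no divisor's leading term divides it; move 10635891/16891220y to the remainder.
  leading term 1: no divisor's leading term divides it; move -10635891/3378244 to the remainder.
  remainder 10635891/16891220y - 10635891/3378244 ≠ 0; add h_7 = 10635891/16891220y - 10635891/3378244 to the basis.

The other S-polynomials (S(f_2,f_3), S(f_2,h_4), S(f_1,h_5), S(f_2,h_5), S(f_3,h_5), S(h_4,h_5), S(f_1,h_6), S(f_2,h_6), S(f_3,h_6), S(h_4,h_6), S(h_5,h_6), S(f_1,h_7), S(f_2,h_7), S(f_3,h_7), S(h_4,h_7), S(h_5,h_7), S(h_6,h_7)) all reduce to 0 modulo the current basis, so we have a Gröbner basis.
Inter-reduce: drop elements whose leading term is divisible by another's, tail-reduce, and make monic.
Reduced Gröbner basis: {x - 4, y - 5}.

From the last basis element, y - 5 = 0, so y takes values in {5}. Each choice, substituted upward through the basis, yields the corresponding point(s) of the solution set.
  y = 5: the earlier basis element becomes x - 4 = 0, giving x = 4 — point (4, 5).
Check: every point annihilates each of the original generators.

{(4, 5)}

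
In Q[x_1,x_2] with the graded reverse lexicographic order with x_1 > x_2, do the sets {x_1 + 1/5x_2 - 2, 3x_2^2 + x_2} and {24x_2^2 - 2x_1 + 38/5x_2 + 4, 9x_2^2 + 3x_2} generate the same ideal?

Yes, the ideals are equal.

Equality of ideals is decidable: compute both reduced Gröbner bases (unique for the ordering) and check whether they agree.
Buchberger on the first generating set:
f_1 = x_1 + 1/5x_2 - 2, LT = x_1.
f_2 = 3x_2^2 + x_2, LT = x_2^2.

The S-polynomials (S(f_1,f_2)) all reduce to 0 modulo the current basis, so we have a Gröbner basis.
Inter-reduce: drop elements whose leading term is divisible by another's, tail-reduce, and make monic.
Reduced Gröbner basis: {x_2^2 + 1/3x_2, x_1 + 1/5x_2 - 2}.

Buchberger on the second generating set:
h_1 = 24x_2^2 - 2x_1 + 38/5x_2 + 4, LT = x_2^2.
h_2 = 9x_2^2 + 3x_2, LT = x_2^2.

S(h_1,h_2): lcm = x_2^2. S = -1/12x_1 - 1/60x_2 + 1/6.
  leading term x_1: no divisor's leading term divides it; move -1/12x_1 to the remainder.
  leading term x_2: no divisor's leading term divides it; move -1/60x_2 to the remainder.
  leading term 1: no divisor's leading term divides it; move 1/6 to the remainder.
  remainder -1/12x_1 - 1/60x_2 + 1/6 ≠ 0; add k_3 = -1/12x_1 - 1/60x_2 + 1/6 to the basis.

The other S-polynomials (S(h_1,k_3), S(h_2,k_3)) all reduce to 0 modulo the current basis, so we have a Gröbner basis.
Inter-reduce: drop elements whose leading term is divisible by another's, tail-reduce, and make monic.
Reduced Gröbner basis: {x_2^2 + 1/3x_2, x_1 + 1/5x_2 - 2}.

These coincide, so the ideals are equal.
The same test decides containment: I ⊆ J iff every generator of I reduces to 0 modulo a Gröbner basis of J.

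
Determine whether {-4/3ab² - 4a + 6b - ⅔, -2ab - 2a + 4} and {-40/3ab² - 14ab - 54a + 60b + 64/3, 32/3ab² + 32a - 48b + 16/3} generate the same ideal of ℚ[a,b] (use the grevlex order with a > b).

For a fixed monomial order, each ideal has a unique reduced Gröbner basis; comparing bases decides equality.
Buchberger on the first generating set:
f_1 = -4/3ab² - 4a + 6b - ⅔, LT = ab².
f_2 = -2ab - 2a + 4, LT = ab.

S(f_1,f_2): lcm = ab². S = -ab + 3a - 5/2b + ½.
  reduce S modulo (f_1, f_2):
  remainder 4a - 5/2b - 3/2 ≠ 0; add g_3 = 4a - 5/2b - 3/2 to the basis.

S(f_1,g_3): lcm = ab². S = ⅝b³ + ⅜b² + 3a - 9/2b + ½.
  reduce S modulo (f_1, f_2, g_3):
  remainder ⅝b³ + ⅜b² - 21/8b + 13/8 ≠ 0; add g_4 = ⅝b³ + ⅜b² - 21/8b + 13/8 to the basis.

S(f_2,g_3): lcm = ab. S = ⅝b² + a + ⅜b - 2.
  reduce S modulo (f_1, f_2, g_3, g_4):
  remainder ⅝b² + b - 13/8 ≠ 0; add g_5 = ⅝b² + b - 13/8 to the basis.

The other S-polynomials (S(f_1,g_4), S(f_2,g_4), S(g_3,g_4), S(f_1,g_5), S(f_2,g_5), S(g_3,g_5), S(g_4,g_5)) all reduce to 0 modulo the current basis, so we have a Gröbner basis.
Inter-reduce: drop elements whose leading term is divisible by another's, tail-reduce, and make monic.
Reduced Gröbner basis: {b² + 8/5b - 13/5, a - ⅝b - ⅜}.

Buchberger on the second generating set:
h_1 = -40/3ab² - 14ab - 54a + 60b + 64/3, LT = ab².
h_2 = 32/3ab² + 32a - 48b + 16/3, LT = ab².

S(h_1,h_2): lcm = ab². S = 21/20ab + 21/20a - 21/10.
  reduce S modulo (h_1, h_2):
  remainder 21/20ab + 21/20a - 21/10 ≠ 0; add k_3 = 21/20ab + 21/20a - 21/10 to the basis.

S(h_1,k_3): lcm = ab². S = 1/20ab + 81/20a - 5/2b - 8/5.
  reduce S modulo (h_1, h_2, k_3):
  remainder 4a - 5/2b - 3/2 ≠ 0; add k_4 = 4a - 5/2b - 3/2 to the basis.

S(h_1,k_4): lcm = ab². S = ⅝b³ + 21/20ab + ⅜b² + 81/20a - 9/2b - 8/5.
  reduce S modulo (h_1, h_2, k_3, k_4):
  remainder ⅝b³ + ⅜b² - 21/8b + 13/8 ≠ 0; add k_5 = ⅝b³ + ⅜b² - 21/8b + 13/8 to the basis.

S(k_3,k_4): lcm = ab. S = ⅝b² + a + ⅜b - 2.
  reduce S modulo (h_1, h_2, k_3, k_4, k_5):
  remainder ⅝b² + b - 13/8 ≠ 0; add k_6 = ⅝b² + b - 13/8 to the basis.

The other S-polynomials (S(h_2,k_3), S(h_2,k_4), S(h_1,k_5), S(h_2,k_5), S(k_3,k_5), S(k_4,k_5), S(h_1,k_6), S(h_2,k_6), S(k_3,k_6), S(k_4,k_6), S(k_5,k_6)) all reduce to 0 modulo the current basis, so we have a Gröbner basis.
Inter-reduce: drop elements whose leading term is divisible by another's, tail-reduce, and make monic.
Reduced Gröbner basis: {b² + 8/5b - 13/5, a - ⅝b - ⅜}.

The two bases agree; hence the ideals are identical.

Yes, the ideals are equal.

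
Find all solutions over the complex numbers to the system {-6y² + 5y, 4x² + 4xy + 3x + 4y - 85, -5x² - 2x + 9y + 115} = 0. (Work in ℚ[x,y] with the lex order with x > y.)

{(-5, 0)}

Compute a lex Gröbner basis by Buchberger's algorithm.
f_1 = -6y² + 5y, LT = y².
f_2 = 4x² + 4xy + 3x + 4y - 85, LT = x².
f_3 = -5x² - 2x + 9y + 115, LT = x².

S(f_2,f_3): lcm = x². S = xy + 7/20x + 14/5y + 7/4.
  reduce S modulo (f_1, f_2, f_3):
  remainder xy + 7/20x + 14/5y + 7/4 ≠ 0; add h_4 = xy + 7/20x + 14/5y + 7/4 to the basis.

S(f_1,h_4): lcm = xy². S = -71/60xy - 14/5y² - 7/4y.
  reduce S modulo (f_1, f_2, f_3, h_4):
  remainder 497/1200x - 77/100y + 497/240 ≠ 0; add h_5 = 497/1200x - 77/100y + 497/240 to the basis.

S(f_2,h_4): lcm = x²y. S = -7/20x² + xy² - 41/20xy - 7/4x + y² - 85/4y.
  reduce S modulo (f_1, f_2, f_3, h_4, h_5):
  remainder -5635/284y ≠ 0; add h_6 = -5635/284y to the basis.

The other S-polynomials (S(f_1,f_2), S(f_1,f_3), S(f_3,h_4), S(f_1,h_5), S(f_2,h_5), S(f_3,h_5), S(h_4,h_5), S(f_1,h_6), S(f_2,h_6), S(f_3,h_6), S(h_4,h_6), S(h_5,h_6)) all reduce to 0 modulo the current basis, so we have a Gröbner basis.
Inter-reduce: drop elements whose leading term is divisible by another's, tail-reduce, and make monic.
Reduced Gröbner basis: {x + 5, y}.

Elimination: the polynomial y lies in the elimination ideal for y, so y ∈ {0}. For each such y, the remaining basis elements (now univariate) give the rest of the solution.
  y = 0: the earlier basis element becomes x + 5 = 0, giving x = -5 — point (-5, 0).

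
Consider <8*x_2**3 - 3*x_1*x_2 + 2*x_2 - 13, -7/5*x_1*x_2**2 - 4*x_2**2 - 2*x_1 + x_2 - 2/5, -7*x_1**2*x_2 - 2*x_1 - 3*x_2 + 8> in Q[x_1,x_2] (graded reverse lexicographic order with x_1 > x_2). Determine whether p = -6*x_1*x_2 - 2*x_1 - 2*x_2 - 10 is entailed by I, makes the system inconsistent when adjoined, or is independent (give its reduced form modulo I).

Adjoining -6*x_1*x_2 - 2*x_1 - 2*x_2 - 10 makes the ideal the whole ring: the system is inconsistent.

First compute the reduced Gröbner basis of I by Buchberger's algorithm.
f_1 = 8*x_2**3 - 3*x_1*x_2 + 2*x_2 - 13, LT = x_2**3.
f_2 = -7/5*x_1*x_2**2 - 4*x_2**2 - 2*x_1 + x_2 - 2/5, LT = x_1*x_2**2.
f_3 = -7*x_1**2*x_2 - 2*x_1 - 3*x_2 + 8, LT = x_1**2*x_2.

S(f_1,f_2): lcm = x_1*x_2**3. S = -3/8*x_1**2*x_2 - 20/7*x_2**3 - 33/28*x_1*x_2 + 5/7*x_2**2 - 13/8*x_1 - 2/7*x_2.
  reduce S modulo (f_1, f_2, f_3):
  remainder -9/4*x_1*x_2 + 5/7*x_2**2 - 85/56*x_1 + 33/56*x_2 - 71/14 ≠ 0; add h_4 = -9/4*x_1*x_2 + 5/7*x_2**2 - 85/56*x_1 + 33/56*x_2 - 71/14 to the basis.

S(f_1,f_3): lcm = x_1**2*x_2**3. S = -3/8*x_1**3*x_2 + 1/4*x_1**2*x_2 - 2/7*x_1*x_2**2 - 3/7*x_2**3 - 13/8*x_1**2 + 8/7*x_2**2.
  reduce S modulo (f_1, f_2, f_3, h_4):
  remainder -85/56*x_1**2 + 96/49*x_2**2 - 9/98*x_1 - 10/49*x_2 - 129/392 ≠ 0; add h_5 = -85/56*x_1**2 + 96/49*x_2**2 - 9/98*x_1 - 10/49*x_2 - 129/392 to the basis.

S(f_2,f_3): lcm = x_1**2*x_2**2. S = 20/7*x_1*x_2**2 + 10/7*x_1**2 - x_1*x_2 - 3/7*x_2**2 + 2/7*x_1 + 8/7*x_2.
  reduce S modulo (f_1, f_2, f_3, h_4, h_5):
  remainder -1081/153*x_2**2 - 6871/2142*x_1 + 1949/714*x_2 + 1208/1071 ≠ 0; add h_6 = -1081/153*x_2**2 - 6871/2142*x_1 + 1949/714*x_2 + 1208/1071 to the basis.

S(f_1,h_4): lcm = x_1*x_2**3. S = 20/63*x_2**4 - 3/8*x_1**2*x_2 - 85/126*x_1*x_2**2 + 11/42*x_2**3 + 1/4*x_1*x_2 - 142/63*x_2**2 - 13/8*x_1.
  reduce S modulo (f_1, f_2, f_3, h_4, h_5, h_6):
  remainder -23869927/35595168*x_1 + 2134463/35595168*x_2 - 4334065/5932528 ≠ 0; add h_7 = -23869927/35595168*x_1 + 2134463/35595168*x_2 - 4334065/5932528 to the basis.

S(f_2,h_4): lcm = x_1*x_2**2. S = 20/63*x_2**3 - 85/126*x_1*x_2 + 131/42*x_2**2 + 10/7*x_1 - 187/63*x_2 + 2/7.
  reduce S modulo (f_1, f_2, f_3, h_4, h_5, h_6, h_7):
  remainder -3029312278/1503805401*x_2 + 3029312278/1503805401 ≠ 0; add h_8 = -3029312278/1503805401*x_2 + 3029312278/1503805401 to the basis.

The other S-polynomials (S(f_3,h_4), S(f_1,h_5), S(f_2,h_5), S(f_3,h_5), S(h_4,h_5), S(f_1,h_6), S(f_2,h_6), S(f_3,h_6), S(h_4,h_6), S(h_5,h_6), S(f_1,h_7), S(f_2,h_7), S(f_3,h_7), S(h_4,h_7), S(h_5,h_7), S(h_6,h_7), S(f_1,h_8), S(f_2,h_8), S(f_3,h_8), S(h_4,h_8), S(h_5,h_8), S(h_6,h_8), S(h_7,h_8)) all reduce to 0 modulo the current basis, so we have a Gröbner basis.
Inter-reduce: drop elements whose leading term is divisible by another's, tail-reduce, and make monic.
Reduced Gröbner basis: {x_1 + 1, x_2 - 1}.
Label its elements g_1 = x_1 + 1, g_2 = x_2 - 1.

Reduce p = -6*x_1*x_2 - 2*x_1 - 2*x_2 - 10 modulo G:
  leading term x_1*x_2: subtract (-6*x_2)·g_1 from -6*x_1*x_2 - 2*x_1 - 2*x_2 - 10 → -2*x_1 + 4*x_2 - 10
  leading term x_1: subtract (-2)·g_1 from -2*x_1 + 4*x_2 - 10 → 4*x_2 - 8
  leading term x_2: subtract (4)·g_2 from 4*x_2 - 8 → -4
  leading term 1: no divisor's leading term divides it; move -4 to the remainder.
  normal form = -4.
The normal form is nonzero, so p ∉ I. Since p minus its normal form lies in I, I + (p) = I + (r) where r = -4; decide whether this ideal is the whole ring.
Here r = -4 is a nonzero constant, hence a unit: 1 ∈ I + (p), the Gröbner basis of I + (p) is {1}, and the enlarged system has no common solution — adjoining p is inconsistent.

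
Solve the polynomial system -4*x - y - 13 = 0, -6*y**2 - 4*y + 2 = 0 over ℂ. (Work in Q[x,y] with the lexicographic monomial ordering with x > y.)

{(-3, -1), (-10/3, 1/3)}

Compute a lex Gröbner basis by Buchberger's algorithm.
f_1 = -4*x - y - 13, LT = x.
f_2 = -6*y**2 - 4*y + 2, LT = y**2.

The S-polynomials (S(f_1,f_2)) all reduce to 0 modulo the current basis, so we have a Gröbner basis.
Inter-reduce: drop elements whose leading term is divisible by another's, tail-reduce, and make monic.
Reduced Gröbner basis: {x + 1/4*y + 13/4, y**2 + 2/3*y - 1/3}.

Since the basis is lex-ordered, y**2 + 2/3*y - 1/3 is univariate in y. Its roots are {-1, 1/3}. Back-substituting each root into the other basis elements fixes the other coordinates.
  y = -1: the earlier basis element becomes x + 3 = 0, giving x = -3 — point (-3, -1).
  y = 1/3: the earlier basis element becomes x + 10/3 = 0, giving x = -10/3 — point (-10/3, 1/3).
Zero-dimensionality of the ideal guarantees finitely many solutions over ℂ.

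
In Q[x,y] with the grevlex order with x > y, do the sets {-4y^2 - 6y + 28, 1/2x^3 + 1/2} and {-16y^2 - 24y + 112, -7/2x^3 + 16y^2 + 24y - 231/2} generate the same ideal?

Yes, the ideals are equal.

Two ideals are equal iff their reduced Gröbner bases coincide (the reduced basis is unique for a fixed ordering).
Buchberger on the first generating set:
f_1 = -4y^2 - 6y + 28, LT = y^2.
f_2 = 1/2x^3 + 1/2, LT = x^3.

The S-polynomials (S(f_1,f_2)) all reduce to 0 modulo the current basis, so we have a Gröbner basis.
Inter-reduce: drop elements whose leading term is divisible by another's, tail-reduce, and make monic.
Reduced Gröbner basis: {x^3 + 1, y^2 + 3/2y - 7}.

Buchberger on the second generating set:
h_1 = -16y^2 - 24y + 112, LT = y^2.
h_2 = -7/2x^3 + 16y^2 + 24y - 231/2, LT = x^3.

The S-polynomials (S(h_1,h_2)) all reduce to 0 modulo the current basis, so we have a Gröbner basis.
Inter-reduce: drop elements whose leading term is divisible by another's, tail-reduce, and make monic.
Reduced Gröbner basis: {x^3 + 1, y^2 + 3/2y - 7}.

The two bases agree; hence the ideals are identical.
The same test decides containment: I ⊆ J iff every generator of I reduces to 0 modulo a Gröbner basis of J.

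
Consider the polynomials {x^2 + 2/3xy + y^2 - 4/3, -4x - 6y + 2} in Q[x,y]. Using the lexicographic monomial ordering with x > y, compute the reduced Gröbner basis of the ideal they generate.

G = {x + 3/2y - 1/2, y^2 - 14/27y - 13/27}

f_1 = x^2 + 2/3xy + y^2 - 4/3, LT = x^2.
f_2 = -4x - 6y + 2, LT = x.

S(f_1,f_2): lcm = x^2. S = -5/6xy + 1/2x + y^2 - 4/3.
  reduce S modulo (f_1, f_2):
  remainder 9/4y^2 - 7/6y - 13/12 ≠ 0; add g_3 = 9/4y^2 - 7/6y - 13/12 to the basis.

The other S-polynomials (S(f_1,g_3), S(f_2,g_3)) all reduce to 0 modulo the current basis, so we have a Gröbner basis.
Inter-reduce: drop elements whose leading term is divisible by another's, tail-reduce, and make monic.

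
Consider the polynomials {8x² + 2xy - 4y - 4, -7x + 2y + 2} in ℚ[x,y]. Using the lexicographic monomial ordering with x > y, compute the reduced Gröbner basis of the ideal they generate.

f_1 = 8x² + 2xy - 4y - 4, LT = x².
f_2 = -7x + 2y + 2, LT = x.

S(f_1,f_2): lcm = x². S = 15/28xy + 2/7x - ½y - ½.
  leading term xy: subtract (-15/196y)·f_2 from 15/28xy + 2/7x - ½y - ½ → 2/7x + 15/98y² - 17/49y - ½
  leading term x: subtract (-2/49)·f_2 from 2/7x + 15/98y² - 17/49y - ½ → 15/98y² - 13/49y - 41/98
  leading term y²: no divisor's leading term divides it; move 15/98y² to the remainder.
  leading term y: no divisor's leading term divides it; move -13/49y to the remainder.
  leading term 1: no divisor's leading term divides it; move -41/98 to the remainder.
  remainder 15/98y² - 13/49y - 41/98 ≠ 0; add g_3 = 15/98y² - 13/49y - 41/98 to the basis.

The other S-polynomials (S(f_1,g_3), S(f_2,g_3)) all reduce to 0 modulo the current basis, so we have a Gröbner basis.
Inter-reduce: drop elements whose leading term is divisible by another's, tail-reduce, and make monic.

G = {x - 2/7y - 2/7, y² - 26/15y - 41/15}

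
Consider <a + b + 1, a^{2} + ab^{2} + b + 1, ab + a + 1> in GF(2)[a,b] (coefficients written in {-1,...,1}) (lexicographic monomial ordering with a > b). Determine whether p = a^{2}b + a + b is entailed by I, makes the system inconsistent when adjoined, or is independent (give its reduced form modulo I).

First compute the reduced Gröbner basis of I by Buchberger's algorithm.
f_1 = a + b + 1, LT = a.
f_2 = a^{2} + ab^{2} + b + 1, LT = a^{2}.
f_3 = ab + a + 1, LT = ab.

S(f_1,f_2): lcm = a^{2}. S = ab^{2} + ab + a + b + 1.
  reduce S modulo (f_1, f_2, f_3):
  remainder b^{3} + b ≠ 0; add h_4 = b^{3} + b to the basis.

S(f_1,f_3): lcm = ab. S = a + b^{2} + b + 1.
  reduce S modulo (f_1, f_2, f_3, h_4):
  remainder b^{2} ≠ 0; add h_5 = b^{2} to the basis.

S(f_2,f_3): lcm = a^{2}b. S = a^{2} + ab^{3} + a + b^{2} + b.
  reduce S modulo (f_1, f_2, f_3, h_4, h_5):
  remainder b ≠ 0; add h_6 = b to the basis.

The other S-polynomials (S(f_1,h_4), S(f_2,h_4), S(f_3,h_4), S(f_1,h_5), S(f_2,h_5), S(f_3,h_5), S(h_4,h_5), S(f_1,h_6), S(f_2,h_6), S(f_3,h_6), S(h_4,h_6), S(h_5,h_6)) all reduce to 0 modulo the current basis, so we have a Gröbner basis.
Inter-reduce: drop elements whose leading term is divisible by another's, tail-reduce, and make monic.
Reduced Gröbner basis: {a + 1, b}.
Label its elements g_1 = a + 1, g_2 = b.

Reduce p = a^{2}b + a + b modulo G:
  leading term a^{2}b: subtract (ab)·g_1 from a^{2}b + a + b → ab + a + b
  leading term ab: subtract (b)·g_1 from ab + a + b → a
  leading term a: subtract (1)·g_1 from a → 1
  leading term 1: no divisor's leading term divides it; move 1 to the remainder.
  normal form = 1.
The normal form is nonzero, so p ∉ I. Since p minus its normal form lies in I, I + (p) = I + (r) where r = 1; decide whether this ideal is the whole ring.
Here r = 1 is a nonzero constant, hence a unit: 1 ∈ I + (p), the Gröbner basis of I + (p) is {1}, and the enlarged system has no common solution — adjoining p is inconsistent.

Ideal membership is decidable via reduction modulo a Gröbner basis.

Adjoining a^{2}b + a + b makes the ideal the whole ring: the system is inconsistent.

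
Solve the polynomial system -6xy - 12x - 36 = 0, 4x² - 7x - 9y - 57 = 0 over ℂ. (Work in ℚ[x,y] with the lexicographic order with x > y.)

Compute a lex Gröbner basis by Buchberger's algorithm.
f_1 = -6xy - 12x - 36, LT = xy.
f_2 = 4x² - 7x - 9y - 57, LT = x².

S(f_1,f_2): lcm = x²y. S = 2x² + 7/4xy + 6x + 9/4y² + 57/4y.
  reduce S modulo (f_1, f_2):
  remainder 6x + 9/4y² + 75/4y + 18 ≠ 0; add h_3 = 6x + 9/4y² + 75/4y + 18 to the basis.

S(f_1,h_3): lcm = xy. S = 2x - ⅜y³ - 25/8y² - 3y + 6.
  reduce S modulo (f_1, f_2, h_3):
  remainder -⅜y³ - 31/8y² - 37/4y ≠ 0; add h_4 = -⅜y³ - 31/8y² - 37/4y to the basis.

The other S-polynomials (S(f_2,h_3), S(f_1,h_4), S(f_2,h_4), S(h_3,h_4)) all reduce to 0 modulo the current basis, so we have a Gröbner basis.
Inter-reduce: drop elements whose leading term is divisible by another's, tail-reduce, and make monic.
Reduced Gröbner basis: {x + ⅜y² + 25/8y + 3, y³ + 31/3y² + 74/3y}.

The lex basis is triangular: the last element involves only y. Solving y³ + 31/3y² + 74/3y = 0 gives y ∈ {0, -31/6 - sqrt(73)/6, -31/6 + sqrt(73)/6}; substituting each value into the earlier elements determines the remaining variables.
  y = 0: the earlier basis element becomes x + 3 = 0, giving x = -3 — point (-3, 0).
  y = -31/6 - sqrt(73)/6: the earlier basis element becomes x - 19/8 + sqrt(73)/8 = 0, giving x = 19/8 - sqrt(73)/8 — point (19/8 - sqrt(73)/8, -31/6 - sqrt(73)/6).
  y = -31/6 + sqrt(73)/6: the earlier basis element becomes x - 19/8 - sqrt(73)/8 = 0, giving x = sqrt(73)/8 + 19/8 — point (sqrt(73)/8 + 19/8, -31/6 + sqrt(73)/6).
This is the nonlinear analogue of row-reducing a linear system.

{(-3, 0), (19/8 - sqrt(73)/8, -31/6 - sqrt(73)/6), (sqrt(73)/8 + 19/8, -31/6 + sqrt(73)/6)}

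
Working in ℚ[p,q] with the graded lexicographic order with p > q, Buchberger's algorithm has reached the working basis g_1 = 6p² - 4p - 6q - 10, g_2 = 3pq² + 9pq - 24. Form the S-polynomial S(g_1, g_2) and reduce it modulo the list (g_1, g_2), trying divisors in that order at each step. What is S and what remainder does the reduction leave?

lcm(LM(g_1), LM(g_2)) = p²q².
S = (lcm/LT(g_1))·g_1 − (lcm/LT(g_2))·g_2 = -3p²q - ⅔pq² - q³ - 5/3q² + 8p.
Reduce S modulo (g_1, g_2) in that order:
  leading term p²q: subtract (-½q)·g_1 from -3p²q - ⅔pq² - q³ - 5/3q² + 8p → -⅔pq² - q³ - 2pq - 14/3q² + 8p - 5q
  leading term pq²: subtract (-2/9)·g_2 from -⅔pq² - q³ - 2pq - 14/3q² + 8p - 5q → -q³ - 14/3q² + 8p - 5q - 16/3
  leading term q³: no divisor's leading term divides it; move -q³ to the remainder.
  leading term q²: no divisor's leading term divides it; move -14/3q² to the remainder.
  leading term p: no divisor's leading term divides it; move 8p to the remainder.
  leading term q: no divisor's leading term divides it; move -5q to the remainder.
  leading term 1: no divisor's leading term divides it; move -16/3 to the remainder.
The remainder -q³ - 14/3q² + 8p - 5q - 16/3 is nonzero, so it would be added as the next basis element.

S(g_1, g_2) = -3p²q - ⅔pq² - q³ - 5/3q² + 8p; remainder on division = -q³ - 14/3q² + 8p - 5q - 16/3.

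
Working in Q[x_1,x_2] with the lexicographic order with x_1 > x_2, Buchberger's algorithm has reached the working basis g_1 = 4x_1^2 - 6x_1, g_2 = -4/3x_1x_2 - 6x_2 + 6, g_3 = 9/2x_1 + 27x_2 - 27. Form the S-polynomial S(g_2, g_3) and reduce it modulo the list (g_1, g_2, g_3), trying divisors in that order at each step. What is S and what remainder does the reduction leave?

lcm(LM(g_2), LM(g_3)) = x_1x_2.
S = (lcm/LT(g_2))·g_2 − (lcm/LT(g_3))·g_3 = -6x_2^2 + 21/2x_2 - 9/2.
Reduce S modulo (g_1, g_2, g_3) in that order:
  leading term x_2^2: no divisor's leading term divides it; move -6x_2^2 to the remainder.
  leading term x_2: no divisor's leading term divides it; move 21/2x_2 to the remainder.
  leading term 1: no divisor's leading term divides it; move -9/2 to the remainder.
The remainder -6x_2^2 + 21/2x_2 - 9/2 is nonzero, so it would be added as the next basis element.

S(g_2, g_3) = -6x_2^2 + 21/2x_2 - 9/2; remainder on division = -6x_2^2 + 21/2x_2 - 9/2.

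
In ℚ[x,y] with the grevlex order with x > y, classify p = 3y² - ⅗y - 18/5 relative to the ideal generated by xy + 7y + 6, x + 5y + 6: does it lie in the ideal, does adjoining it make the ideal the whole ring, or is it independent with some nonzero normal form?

3y² - ⅗y - 18/5 lies in I (it reduces to 0).

First compute the reduced Gröbner basis of I by Buchberger's algorithm.
f_1 = xy + 7y + 6, LT = xy.
f_2 = x + 5y + 6, LT = x.

S(f_1,f_2): lcm = xy. S = -5y² + y + 6.
  leading term y²: no divisor's leading term divides it; move -5y² to the remainder.
  leading term y: no divisor's leading term divides it; move y to the remainder.
  leading term 1: no divisor's leading term divides it; move 6 to the remainder.
  remainder -5y² + y + 6 ≠ 0; add h_3 = -5y² + y + 6 to the basis.

The other S-polynomials (S(f_1,h_3), S(f_2,h_3)) all reduce to 0 modulo the current basis, so we have a Gröbner basis.
Inter-reduce: drop elements whose leading term is divisible by another's, tail-reduce, and make monic.
Reduced Gröbner basis: {y² - ⅕y - 6/5, x + 5y + 6}.
Label its elements g_1 = y² - ⅕y - 6/5, g_2 = x + 5y + 6.

Reduce p = 3y² - ⅗y - 18/5 modulo G:
  leading term y²: subtract (3)·g_1 from 3y² - ⅗y - 18/5 → 0
  normal form = 0.
Since the normal form is 0, p ∈ I.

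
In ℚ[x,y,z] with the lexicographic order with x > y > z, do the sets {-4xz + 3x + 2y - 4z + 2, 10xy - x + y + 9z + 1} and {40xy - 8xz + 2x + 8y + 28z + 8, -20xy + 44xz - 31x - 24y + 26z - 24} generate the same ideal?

Yes, the ideals are equal.

Two ideals are equal iff their reduced Gröbner bases coincide (the reduced basis is unique for a fixed ordering).
Buchberger on the first generating set:
f_1 = -4xz + 3x + 2y - 4z + 2, LT = xz.
f_2 = 10xy - x + y + 9z + 1, LT = xy.

S(f_1,f_2): lcm = xyz. S = -¾xy + 1/10xz - ½y² + 9/10yz - ½y - 9/10z² - 1/10z.
  reduce S modulo (f_1, f_2):
  remainder -½y² + 9/10yz - ⅜y - 9/10z² + 19/40z + ⅛ ≠ 0; add g_3 = -½y² + 9/10yz - ⅜y - 9/10z² + 19/40z + ⅛ to the basis.

The other S-polynomials (S(f_1,g_3), S(f_2,g_3)) all reduce to 0 modulo the current basis, so we have a Gröbner basis.
Inter-reduce: drop elements whose leading term is divisible by another's, tail-reduce, and make monic.
Reduced Gröbner basis: {xy - 1/10x + 1/10y + 9/10z + 1/10, xz - ¾x - ½y + z - ½, y² - 9/5yz + ¾y + 9/5z² - 19/20z - ¼}.

Buchberger on the second generating set:
h_1 = 40xy - 8xz + 2x + 8y + 28z + 8, LT = xy.
h_2 = -20xy + 44xz - 31x - 24y + 26z - 24, LT = xy.

S(h_1,h_2): lcm = xy. S = 2xz - 3/2x - y + 2z - 1.
  reduce S modulo (h_1, h_2):
  remainder 2xz - 3/2x - y + 2z - 1 ≠ 0; add k_3 = 2xz - 3/2x - y + 2z - 1 to the basis.

S(h_1,k_3): lcm = xyz. S = ¾xy - ⅕xz² + 1/20xz + ½y² - ⅘yz + ½y + 7/10z² + ⅕z.
  reduce S modulo (h_1, h_2, k_3):
  remainder ½y² - 9/10yz + ⅜y + 9/10z² - 19/40z - ⅛ ≠ 0; add k_4 = ½y² - 9/10yz + ⅜y + 9/10z² - 19/40z - ⅛ to the basis.

The other S-polynomials (S(h_2,k_3), S(h_1,k_4), S(h_2,k_4), S(k_3,k_4)) all reduce to 0 modulo the current basis, so we have a Gröbner basis.
Inter-reduce: drop elements whose leading term is divisible by another's, tail-reduce, and make monic.
Reduced Gröbner basis: {xy - 1/10x + 1/10y + 9/10z + 1/10, xz - ¾x - ½y + z - ½, y² - 9/5yz + ¾y + 9/5z² - 19/20z - ¼}.

The two bases agree; hence the ideals are identical.
The choice of monomial ordering does not affect the verdict — as long as both bases are computed under the same ordering, their equality decides ideal equality.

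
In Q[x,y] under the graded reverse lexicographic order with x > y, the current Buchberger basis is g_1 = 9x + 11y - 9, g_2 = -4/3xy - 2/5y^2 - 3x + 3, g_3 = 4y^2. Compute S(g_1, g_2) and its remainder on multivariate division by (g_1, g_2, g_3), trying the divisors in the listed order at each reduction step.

S(g_1, g_2) = 83/90y^2 - 9/4x - y + 9/4; remainder on division = 7/4y.

lcm(LM(g_1), LM(g_2)) = xy.
S = (lcm/LT(g_1))·g_1 − (lcm/LT(g_2))·g_2 = 83/90y^2 - 9/4x - y + 9/4.
Reduce S modulo (g_1, g_2, g_3) in that order:
  leading term y^2: subtract (83/360)·g_3 from 83/90y^2 - 9/4x - y + 9/4 → -9/4x - y + 9/4
  leading term x: subtract (-1/4)·g_1 from -9/4x - y + 9/4 → 7/4y
  leading term y: no divisor's leading term divides it; move 7/4y to the remainder.
The remainder 7/4y is nonzero, so it would be added as the next basis element.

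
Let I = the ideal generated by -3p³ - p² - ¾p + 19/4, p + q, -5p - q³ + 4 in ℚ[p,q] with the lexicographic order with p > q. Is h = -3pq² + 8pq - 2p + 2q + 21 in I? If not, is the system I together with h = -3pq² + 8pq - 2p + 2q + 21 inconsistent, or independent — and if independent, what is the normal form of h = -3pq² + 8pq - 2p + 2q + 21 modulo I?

Adjoining -3pq² + 8pq - 2p + 2q + 21 makes the ideal the whole ring: the system is inconsistent.

First compute the reduced Gröbner basis of I by Buchberger's algorithm.
f_1 = -3p³ - p² - ¾p + 19/4, LT = p³.
f_2 = p + q, LT = p.
f_3 = -5p - q³ + 4, LT = p.

S(f_1,f_2): lcm = p³. S = -p²q + ⅓p² + ¼p - 19/12.
  leading term p²q: subtract (-pq)·f_2 from -p²q + ⅓p² + ¼p - 19/12 → ⅓p² + pq² + ¼p - 19/12
  leading term p²: subtract (⅓p)·f_2 from ⅓p² + pq² + ¼p - 19/12 → pq² - ⅓pq + ¼p - 19/12
  leading term pq²: subtract (q²)·f_2 from pq² - ⅓pq + ¼p - 19/12 → -⅓pq + ¼p - q³ - 19/12
  leading term pq: subtract (-⅓q)·f_2 from -⅓pq + ¼p - q³ - 19/12 → ¼p - q³ + ⅓q² - 19/12
  leading term p: subtract (¼)·f_2 from ¼p - q³ + ⅓q² - 19/12 → -q³ + ⅓q² - ¼q - 19/12
  leading term q³: no divisor's leading term divides it; move -q³ to the remainder.
  leading term q²: no divisor's leading term divides it; move ⅓q² to the remainder.
  leading term q: no divisor's leading term divides it; move -¼q to the remainder.
  leading term 1: no divisor's leading term divides it; move -19/12 to the remainder.
  remainder -q³ + ⅓q² - ¼q - 19/12 ≠ 0; add k_4 = -q³ + ⅓q² - ¼q - 19/12 to the basis.

S(f_1,f_3): lcm = p³. S = -⅕p²q³ + 17/15p² + ¼p - 19/12.
  leading term p²q³: subtract (-⅕pq³)·f_2 from -⅕p²q³ + 17/15p² + ¼p - 19/12 → 17/15p² + ⅕pq⁴ + ¼p - 19/12
  leading term p²: subtract (17/15p)·f_2 from 17/15p² + ⅕pq⁴ + ¼p - 19/12 → ⅕pq⁴ - 17/15pq + ¼p - 19/12
  leading term pq⁴: subtract (⅕q⁴)·f_2 from ⅕pq⁴ - 17/15pq + ¼p - 19/12 → -17/15pq + ¼p - ⅕q⁵ - 19/12
  leading term pq: subtract (-17/15q)·f_2 from -17/15pq + ¼p - ⅕q⁵ - 19/12 → ¼p - ⅕q⁵ + 17/15q² - 19/12
  leading term p: subtract (¼)·f_2 from ¼p - ⅕q⁵ + 17/15q² - 19/12 → -⅕q⁵ + 17/15q² - ¼q - 19/12
  leading term q⁵: subtract (⅕q²)·k_4 from -⅕q⁵ + 17/15q² - ¼q - 19/12 → -1/15q⁴ + 1/20q³ + 29/20q² - ¼q - 19/12
  leading term q⁴: subtract (1/15q)·k_4 from -1/15q⁴ + 1/20q³ + 29/20q² - ¼q - 19/12 → 1/36q³ + 22/15q² - 13/90q - 19/12
  leading term q³: subtract (-1/36)·k_4 from 1/36q³ + 22/15q² - 13/90q - 19/12 → 797/540q² - 109/720q - 703/432
  leading term q²: no divisor's leading term divides it; move 797/540q² to the remainder.
  leading term q: no divisor's leading term divides it; move -109/720q to the remainder.
  leading term 1: no divisor's leading term divides it; move -703/432 to the remainder.
  remainder 797/540q² - 109/720q - 703/432 ≠ 0; add k_5 = 797/540q² - 109/720q - 703/432 to the basis.

S(f_2,f_3): lcm = p. S = -⅕q³ + q + ⅘.
  leading term q³: subtract (⅕)·k_4 from -⅕q³ + q + ⅘ → -1/15q² + 21/20q + 67/60
  leading term q²: subtract (-36/797)·k_5 from -1/15q² + 21/20q + 67/60 → 4157/3985q + 4157/3985
  leading term q: no divisor's leading term divides it; move 4157/3985q to the remainder.
  leading term 1: no divisor's leading term divides it; move 4157/3985 to the remainder.
  remainder 4157/3985q + 4157/3985 ≠ 0; add k_6 = 4157/3985q + 4157/3985 to the basis.

The other S-polynomials (S(f_1,k_4), S(f_2,k_4), S(f_3,k_4), S(f_1,k_5), S(f_2,k_5), S(f_3,k_5), S(k_4,k_5), S(f_1,k_6), S(f_2,k_6), S(f_3,k_6), S(k_4,k_6), S(k_5,k_6)) all reduce to 0 modulo the current basis, so we have a Gröbner basis.
Inter-reduce: drop elements whose leading term is divisible by another's, tail-reduce, and make monic.
Reduced Gröbner basis: {p - 1, q + 1}.
Label its elements g_1 = p - 1, g_2 = q + 1.

Reduce h = -3pq² + 8pq - 2p + 2q + 21 modulo G:
  leading term pq²: subtract (-3q²)·g_1 from -3pq² + 8pq - 2p + 2q + 21 → 8pq - 2p - 3q² + 2q + 21
  leading term pq: subtract (8q)·g_1 from 8pq - 2p - 3q² + 2q + 21 → -2p - 3q² + 10q + 21
  leading term p: subtract (-2)·g_1 from -2p - 3q² + 10q + 21 → -3q² + 10q + 19
  leading term q²: subtract (-3q)·g_2 from -3q² + 10q + 19 → 13q + 19
  leading term q: subtract (13)·g_2 from 13q + 19 → 6
  leading term 1: no divisor's leading term divides it; move 6 to the remainder.
  normal form = 6.
The normal form is nonzero, so h ∉ I. Since h minus its normal form lies in I, I + (h) = I + (r) where r = 6; decide whether this ideal is the whole ring.
Here r = 6 is a nonzero constant, hence a unit: 1 ∈ I + (h), the Gröbner basis of I + (h) is {1}, and the enlarged system has no common solution — adjoining h is inconsistent.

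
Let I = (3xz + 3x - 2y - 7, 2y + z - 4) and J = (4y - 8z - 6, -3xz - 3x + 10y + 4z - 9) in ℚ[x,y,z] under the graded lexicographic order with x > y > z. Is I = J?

Two ideals are equal iff their reduced Gröbner bases coincide (the reduced basis is unique for a fixed ordering).
Buchberger on the first generating set:
f_1 = 3xz + 3x - 2y - 7, LT = xz.
f_2 = 2y + z - 4, LT = y.

The S-polynomials (S(f_1,f_2)) all reduce to 0 modulo the current basis, so we have a Gröbner basis.
Inter-reduce: drop elements whose leading term is divisible by another's, tail-reduce, and make monic.
Reduced Gröbner basis: {xz + x + ⅓z - 11/3, y + ½z - 2}.

Buchberger on the second generating set:
h_1 = 4y - 8z - 6, LT = y.
h_2 = -3xz - 3x + 10y + 4z - 9, LT = xz.

The S-polynomials (S(h_1,h_2)) all reduce to 0 modulo the current basis, so we have a Gröbner basis.
Inter-reduce: drop elements whose leading term is divisible by another's, tail-reduce, and make monic.
Reduced Gröbner basis: {xz + x - 8z - 2, y - 2z - 3/2}.

The bases are distinct; the ideals are different.
The choice of monomial ordering does not affect the verdict — as long as both bases are computed under the same ordering, their equality decides ideal equality.

No, the ideals differ.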